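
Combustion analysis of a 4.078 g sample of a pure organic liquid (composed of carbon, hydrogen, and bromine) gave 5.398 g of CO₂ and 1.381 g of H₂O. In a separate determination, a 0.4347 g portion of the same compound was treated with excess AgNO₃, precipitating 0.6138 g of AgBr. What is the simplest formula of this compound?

C4H5Br

mol C = 5.398 g CO₂ ÷ 44.009 g/mol = 0.12266 mol
mol H = 2 × 1.381 g H₂O ÷ 18.015 g/mol = 0.15332 mol
From the AgBr data: mol Br per gram of compound = (0.6138 ÷ 187.772) ÷ 0.4347 = 0.0075198 mol/g, so in the 4.078 g combustion sample mol Br = 0.030666 mol
Divide by the smallest (0.030666 mol): C 4.000, H 5.000, Br 1.000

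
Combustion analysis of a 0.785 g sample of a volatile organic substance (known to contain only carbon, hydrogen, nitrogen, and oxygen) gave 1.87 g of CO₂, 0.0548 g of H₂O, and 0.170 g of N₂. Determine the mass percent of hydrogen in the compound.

0.8%

mol C = 1.87 g CO₂ ÷ 44.009 g/mol = 0.04249 mol
mol H = 2 × 0.0548 g H₂O ÷ 18.015 g/mol = 0.006084 mol
mol N = 2 × 0.170 g N₂ ÷ 28.014 g/mol = 0.01214 mol
mass O = 0.785 − (0.5104 + 0.006132 + 0.1700) = 0.09850 g → mol O = 0.09850 ÷ 15.999 = 0.006157 mol
mass % H = 0.006132 g ÷ 0.785 g × 100%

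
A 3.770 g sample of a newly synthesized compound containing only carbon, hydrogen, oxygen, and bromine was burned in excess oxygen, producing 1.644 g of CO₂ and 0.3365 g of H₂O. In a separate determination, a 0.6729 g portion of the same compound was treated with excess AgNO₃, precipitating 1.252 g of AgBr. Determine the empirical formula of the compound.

C2H2Br2O

mol C = 1.644 g CO₂ ÷ 44.009 g/mol = 0.037356 mol
mol H = 2 × 0.3365 g H₂O ÷ 18.015 g/mol = 0.037358 mol
From the AgBr data: mol Br per gram of compound = (1.252 ÷ 187.772) ÷ 0.6729 = 0.0099088 mol/g, so in the 3.770 g combustion sample mol Br = 0.037356 mol
mass O = 3.770 − (0.44868 + 0.037657 + 2.9849) = 0.29874 g → mol O = 0.29874 ÷ 15.999 = 0.018672 mol
Divide by the smallest (0.018672 mol): C 2.001, H 2.001, Br 2.001, O 1.000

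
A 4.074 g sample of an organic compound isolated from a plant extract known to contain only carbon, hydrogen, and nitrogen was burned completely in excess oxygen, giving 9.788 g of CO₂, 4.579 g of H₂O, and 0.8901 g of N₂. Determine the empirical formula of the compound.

mol C = 9.788 g CO₂ ÷ 44.009 g/mol = 0.22241 mol
mol H = 2 × 4.579 g H₂O ÷ 18.015 g/mol = 0.50835 mol
mol N = 2 × 0.8901 g N₂ ÷ 28.014 g/mol = 0.063547 mol
Divide by the smallest (0.063547 mol): C 3.500, H 8.000, N 1.000
Multiplying each by 2 gives whole numbers: C 7.00, H 16.00, N 2.00

C7H16N2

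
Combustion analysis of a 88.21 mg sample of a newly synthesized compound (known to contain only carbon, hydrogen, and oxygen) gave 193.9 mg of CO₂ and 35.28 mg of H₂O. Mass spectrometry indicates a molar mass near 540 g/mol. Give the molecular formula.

mol C = 0.1939 g CO₂ ÷ 44.009 g/mol = 0.0044059 mol
mol H = 2 × 0.03528 g H₂O ÷ 18.015 g/mol = 0.0039167 mol
mass O = 0.08821 − (0.052919 + 0.0039481) = 0.031342 g → mol O = 0.031342 ÷ 15.999 = 0.0019590 mol
Divide by the smallest (0.0019590 mol): C 2.249, H 1.999, O 1.000
Multiplying each by 4 gives whole numbers: C 9.00, H 8.00, O 4.00
Empirical formula: C9H8O4
Empirical-formula mass = 180.16 g/mol; 540 ÷ 180.16 ≈ 3, so the molecular formula is C27H24O12.

C27H24O12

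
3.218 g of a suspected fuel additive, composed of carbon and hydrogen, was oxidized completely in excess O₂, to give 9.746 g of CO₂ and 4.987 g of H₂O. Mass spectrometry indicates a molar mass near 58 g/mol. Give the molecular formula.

mol C = 9.746 g CO₂ ÷ 44.009 g/mol = 0.22145 mol
mol H = 2 × 4.987 g H₂O ÷ 18.015 g/mol = 0.55365 mol
Divide by the smallest (0.22145 mol): C 1.000, H 2.500
Multiplying each by 2 gives whole numbers: C 2.00, H 5.00
Empirical formula: C2H5
Empirical-formula mass = 29.06 g/mol; 58 ÷ 29.06 ≈ 2, so the molecular formula is C4H10.

C4H10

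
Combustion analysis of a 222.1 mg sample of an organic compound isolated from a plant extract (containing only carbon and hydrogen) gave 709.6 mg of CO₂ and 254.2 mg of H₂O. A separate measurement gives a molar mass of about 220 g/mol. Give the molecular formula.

mol C = 0.7096 g CO₂ ÷ 44.009 g/mol = 0.016124 mol
mol H = 2 × 0.2542 g H₂O ÷ 18.015 g/mol = 0.028221 mol
Divide by the smallest (0.016124 mol): C 1.000, H 1.750
Multiplying each by 4 gives whole numbers: C 4.00, H 7.00
Empirical formula: C4H7
Empirical-formula mass = 55.10 g/mol; 220 ÷ 55.10 ≈ 4, so the molecular formula is C16H28.

C16H28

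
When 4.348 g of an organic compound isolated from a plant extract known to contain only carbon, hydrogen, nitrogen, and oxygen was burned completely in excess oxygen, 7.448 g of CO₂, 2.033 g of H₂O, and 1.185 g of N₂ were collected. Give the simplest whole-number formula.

mol C = 7.448 g CO₂ ÷ 44.009 g/mol = 0.16924 mol
mol H = 2 × 2.033 g H₂O ÷ 18.015 g/mol = 0.22570 mol
mol N = 2 × 1.185 g N₂ ÷ 28.014 g/mol = 0.084601 mol
mass O = 4.348 − (2.0327 + 0.22751 + 1.1850) = 0.90277 g → mol O = 0.90277 ÷ 15.999 = 0.056427 mol
Divide by the smallest (0.056427 mol): C 2.999, H 4.000, N 1.499, O 1.000
Multiplying each by 2 gives whole numbers: C 6.00, H 8.00, N 3.00, O 2.00

C6H8N3O2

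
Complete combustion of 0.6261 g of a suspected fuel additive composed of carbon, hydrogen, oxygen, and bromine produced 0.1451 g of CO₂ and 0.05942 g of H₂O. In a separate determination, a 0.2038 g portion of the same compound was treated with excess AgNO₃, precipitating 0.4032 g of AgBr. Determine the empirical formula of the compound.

mol C = 0.1451 g CO₂ ÷ 44.009 g/mol = 0.0032971 mol
mol H = 2 × 0.05942 g H₂O ÷ 18.015 g/mol = 0.0065967 mol
From the AgBr data: mol Br per gram of compound = (0.4032 ÷ 187.772) ÷ 0.2038 = 0.010536 mol/g, so in the 0.6261 g combustion sample mol Br = 0.0065967 mol
mass O = 0.6261 − (0.039601 + 0.0066495 + 0.52711) = 0.052744 g → mol O = 0.052744 ÷ 15.999 = 0.0032967 mol
Divide by the smallest (0.0032967 mol): C 1.000, H 2.001, Br 2.001, O 1.000

CH2Br2O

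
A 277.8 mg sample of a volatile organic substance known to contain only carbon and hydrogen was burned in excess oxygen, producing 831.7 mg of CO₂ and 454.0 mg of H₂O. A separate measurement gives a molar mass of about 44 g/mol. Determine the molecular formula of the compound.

C3H8

mol C = 0.8317 g CO₂ ÷ 44.009 g/mol = 0.018898 mol
mol H = 2 × 0.4540 g H₂O ÷ 18.015 g/mol = 0.050402 mol
Divide by the smallest (0.018898 mol): C 1.000, H 2.667
Multiplying each by 3 gives whole numbers: C 3.00, H 8.00
Empirical formula: C3H8
Empirical-formula mass = 44.10 g/mol; 44 ÷ 44.10 ≈ 1, so the molecular formula is C3H8.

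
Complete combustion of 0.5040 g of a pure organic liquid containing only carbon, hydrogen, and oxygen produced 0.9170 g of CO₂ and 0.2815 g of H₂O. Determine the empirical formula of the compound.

mol C = 0.9170 g CO₂ ÷ 44.009 g/mol = 0.020837 mol
mol H = 2 × 0.2815 g H₂O ÷ 18.015 g/mol = 0.031252 mol
mass O = 0.5040 − (0.25027 + 0.031502) = 0.22223 g → mol O = 0.22223 ÷ 15.999 = 0.013890 mol
Divide by the smallest (0.013890 mol): C 1.500, H 2.250, O 1.000
Multiplying each by 4 gives whole numbers: C 6.00, H 9.00, O 4.00

C6H9O4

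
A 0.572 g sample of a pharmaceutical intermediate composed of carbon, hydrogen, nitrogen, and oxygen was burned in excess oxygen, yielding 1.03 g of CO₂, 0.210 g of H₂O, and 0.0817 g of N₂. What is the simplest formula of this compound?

mol C = 1.03 g CO₂ ÷ 44.009 g/mol = 0.02340 mol
mol H = 2 × 0.210 g H₂O ÷ 18.015 g/mol = 0.02331 mol
mol N = 2 × 0.0817 g N₂ ÷ 28.014 g/mol = 0.005833 mol
mass O = 0.572 − (0.2811 + 0.02350 + 0.08170) = 0.1857 g → mol O = 0.1857 ÷ 15.999 = 0.01161 mol
Divide by the smallest (0.005833 mol): C 4.013, H 3.997, N 1.000, O 1.990

C4H4NO2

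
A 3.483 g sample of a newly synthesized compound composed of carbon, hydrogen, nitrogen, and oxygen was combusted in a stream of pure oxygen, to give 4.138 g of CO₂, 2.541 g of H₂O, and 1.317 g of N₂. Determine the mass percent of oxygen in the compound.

21.60%

mol C = 4.138 g CO₂ ÷ 44.009 g/mol = 0.094026 mol
mol H = 2 × 2.541 g H₂O ÷ 18.015 g/mol = 0.28210 mol
mol N = 2 × 1.317 g N₂ ÷ 28.014 g/mol = 0.094024 mol
mass O = 3.483 − (1.1293 + 0.28436 + 1.3170) = 0.75230 g → mol O = 0.75230 ÷ 15.999 = 0.047021 mol
mass % O = 0.75230 g ÷ 3.483 g × 100%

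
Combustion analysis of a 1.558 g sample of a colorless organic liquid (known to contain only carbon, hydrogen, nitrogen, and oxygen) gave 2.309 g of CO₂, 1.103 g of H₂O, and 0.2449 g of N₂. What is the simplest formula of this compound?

mol C = 2.309 g CO₂ ÷ 44.009 g/mol = 0.052467 mol
mol H = 2 × 1.103 g H₂O ÷ 18.015 g/mol = 0.12245 mol
mol N = 2 × 0.2449 g N₂ ÷ 28.014 g/mol = 0.017484 mol
mass O = 1.558 − (0.63018 + 0.12343 + 0.24490) = 0.55949 g → mol O = 0.55949 ÷ 15.999 = 0.034970 mol
Divide by the smallest (0.017484 mol): C 3.001, H 7.004, N 1.000, O 2.000

C3H7NO2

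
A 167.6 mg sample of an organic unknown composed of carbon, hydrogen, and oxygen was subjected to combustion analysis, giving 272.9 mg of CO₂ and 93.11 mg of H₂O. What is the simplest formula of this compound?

C6H10O5

mol C = 0.2729 g CO₂ ÷ 44.009 g/mol = 0.0062010 mol
mol H = 2 × 0.09311 g H₂O ÷ 18.015 g/mol = 0.010337 mol
mass O = 0.1676 − (0.074480 + 0.010420) = 0.082700 g → mol O = 0.082700 ÷ 15.999 = 0.0051691 mol
Divide by the smallest (0.0051691 mol): C 1.200, H 2.000, O 1.000
Multiplying each by 5 gives whole numbers: C 6.00, H 10.00, O 5.00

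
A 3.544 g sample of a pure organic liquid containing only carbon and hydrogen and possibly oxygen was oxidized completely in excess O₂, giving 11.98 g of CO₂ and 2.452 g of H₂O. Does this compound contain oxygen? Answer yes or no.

mol C = 11.98 g CO₂ ÷ 44.009 g/mol = 0.27222 mol
mol H = 2 × 2.452 g H₂O ÷ 18.015 g/mol = 0.27222 mol
C and H together account for 3.5440 g — essentially the entire 3.544 g sample — so the compound contains no oxygen.

no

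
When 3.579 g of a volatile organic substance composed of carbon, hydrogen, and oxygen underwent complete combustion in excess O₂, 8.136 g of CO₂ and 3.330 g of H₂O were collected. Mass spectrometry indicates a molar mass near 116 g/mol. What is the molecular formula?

mol C = 8.136 g CO₂ ÷ 44.009 g/mol = 0.18487 mol
mol H = 2 × 3.330 g H₂O ÷ 18.015 g/mol = 0.36969 mol
mass O = 3.579 − (2.2205 + 0.37265) = 0.98586 g → mol O = 0.98586 ÷ 15.999 = 0.061620 mol
Divide by the smallest (0.061620 mol): C 3.000, H 6.000, O 1.000
Empirical formula: C3H6O
Empirical-formula mass = 58.08 g/mol; 116 ÷ 58.08 ≈ 2, so the molecular formula is C6H12O2.

C6H12O2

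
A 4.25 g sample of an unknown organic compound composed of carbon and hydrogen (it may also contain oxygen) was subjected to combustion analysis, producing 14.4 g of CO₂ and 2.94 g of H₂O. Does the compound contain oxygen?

no

mol C = 14.4 g CO₂ ÷ 44.009 g/mol = 0.3272 mol
mol H = 2 × 2.94 g H₂O ÷ 18.015 g/mol = 0.3264 mol
C and H together account for 4.259 g — essentially the entire 4.25 g sample — so the compound contains no oxygen.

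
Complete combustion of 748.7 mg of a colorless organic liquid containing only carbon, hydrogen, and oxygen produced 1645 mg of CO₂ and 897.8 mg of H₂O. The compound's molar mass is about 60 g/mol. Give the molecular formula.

mol C = 1.645 g CO₂ ÷ 44.009 g/mol = 0.037379 mol
mol H = 2 × 0.8978 g H₂O ÷ 18.015 g/mol = 0.099672 mol
mass O = 0.7487 − (0.44896 + 0.10047) = 0.19927 g → mol O = 0.19927 ÷ 15.999 = 0.012455 mol
Divide by the smallest (0.012455 mol): C 3.001, H 8.002, O 1.000
Empirical formula: C3H8O
Empirical-formula mass = 60.10 g/mol; 60 ÷ 60.10 ≈ 1, so the molecular formula is C3H8O.

C3H8O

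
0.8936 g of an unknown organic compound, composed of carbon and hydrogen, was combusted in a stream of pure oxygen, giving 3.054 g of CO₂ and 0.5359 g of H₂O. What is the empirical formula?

mol C = 3.054 g CO₂ ÷ 44.009 g/mol = 0.069395 mol
mol H = 2 × 0.5359 g H₂O ÷ 18.015 g/mol = 0.059495 mol
Divide by the smallest (0.059495 mol): C 1.166, H 1.000
Multiplying each by 6 gives whole numbers: C 7.00, H 6.00

C7H6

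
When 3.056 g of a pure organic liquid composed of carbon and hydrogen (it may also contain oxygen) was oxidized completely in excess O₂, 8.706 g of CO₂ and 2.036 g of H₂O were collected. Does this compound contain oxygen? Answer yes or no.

yes

mol C = 8.706 g CO₂ ÷ 44.009 g/mol = 0.19782 mol
mol H = 2 × 2.036 g H₂O ÷ 18.015 g/mol = 0.22603 mol
C and H account for only 2.6039 g of the 3.056 g sample; the remaining 0.45210 g must be oxygen.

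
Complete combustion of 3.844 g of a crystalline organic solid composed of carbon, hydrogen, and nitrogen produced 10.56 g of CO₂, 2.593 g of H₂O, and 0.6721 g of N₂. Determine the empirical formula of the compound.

C5H6N

mol C = 10.56 g CO₂ ÷ 44.009 g/mol = 0.23995 mol
mol H = 2 × 2.593 g H₂O ÷ 18.015 g/mol = 0.28787 mol
mol N = 2 × 0.6721 g N₂ ÷ 28.014 g/mol = 0.047983 mol
Divide by the smallest (0.047983 mol): C 5.001, H 5.999, N 1.000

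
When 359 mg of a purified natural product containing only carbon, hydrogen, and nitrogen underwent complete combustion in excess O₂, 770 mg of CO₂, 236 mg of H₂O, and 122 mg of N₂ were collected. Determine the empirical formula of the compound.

C2H3N

mol C = 0.770 g CO₂ ÷ 44.009 g/mol = 0.01750 mol
mol H = 2 × 0.236 g H₂O ÷ 18.015 g/mol = 0.02620 mol
mol N = 2 × 0.122 g N₂ ÷ 28.014 g/mol = 0.008710 mol
Divide by the smallest (0.008710 mol): C 2.009, H 3.008, N 1.000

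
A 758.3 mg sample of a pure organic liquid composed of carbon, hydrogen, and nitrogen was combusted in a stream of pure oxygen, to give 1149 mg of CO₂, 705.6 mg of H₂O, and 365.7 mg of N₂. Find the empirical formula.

mol C = 1.149 g CO₂ ÷ 44.009 g/mol = 0.026108 mol
mol H = 2 × 0.7056 g H₂O ÷ 18.015 g/mol = 0.078335 mol
mol N = 2 × 0.3657 g N₂ ÷ 28.014 g/mol = 0.026108 mol
Divide by the smallest (0.026108 mol): C 1.000, H 3.000, N 1.000

CH3N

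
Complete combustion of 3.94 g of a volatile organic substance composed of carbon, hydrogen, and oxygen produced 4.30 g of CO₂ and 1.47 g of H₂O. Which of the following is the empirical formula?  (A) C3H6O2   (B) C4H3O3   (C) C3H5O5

mol C = 4.30 g CO₂ ÷ 44.009 g/mol = 0.09771 mol
mol H = 2 × 1.47 g H₂O ÷ 18.015 g/mol = 0.1632 mol
mass O = 3.94 − (1.174 + 0.1645) = 2.602 g → mol O = 2.602 ÷ 15.999 = 0.1626 mol
Divide by the smallest (0.09771 mol): C 1.000, H 1.670, O 1.664
Multiplying each by 3 gives whole numbers: C 3.00, H 5.01, O 4.99

(C) C3H5O5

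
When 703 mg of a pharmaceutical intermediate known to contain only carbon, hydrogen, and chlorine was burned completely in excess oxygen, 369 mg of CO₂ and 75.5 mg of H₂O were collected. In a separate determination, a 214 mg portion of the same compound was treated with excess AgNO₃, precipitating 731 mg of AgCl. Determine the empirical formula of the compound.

mol C = 0.369 g CO₂ ÷ 44.009 g/mol = 0.008385 mol
mol H = 2 × 0.0755 g H₂O ÷ 18.015 g/mol = 0.008382 mol
From the AgCl data: mol Cl per gram of compound = (0.731 ÷ 143.318) ÷ 0.214 = 0.02383 mol/g, so in the 0.703 g combustion sample mol Cl = 0.01676 mol
Divide by the smallest (0.008382 mol): C 1.000, H 1.000, Cl 1.999

CHCl2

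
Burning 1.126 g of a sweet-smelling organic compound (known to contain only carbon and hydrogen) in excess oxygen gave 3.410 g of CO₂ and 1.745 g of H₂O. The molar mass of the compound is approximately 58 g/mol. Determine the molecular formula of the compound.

mol C = 3.410 g CO₂ ÷ 44.009 g/mol = 0.077484 mol
mol H = 2 × 1.745 g H₂O ÷ 18.015 g/mol = 0.19373 mol
Divide by the smallest (0.077484 mol): C 1.000, H 2.500
Multiplying each by 2 gives whole numbers: C 2.00, H 5.00
Empirical formula: C2H5
Empirical-formula mass = 29.06 g/mol; 58 ÷ 29.06 ≈ 2, so the molecular formula is C4H10.

C4H10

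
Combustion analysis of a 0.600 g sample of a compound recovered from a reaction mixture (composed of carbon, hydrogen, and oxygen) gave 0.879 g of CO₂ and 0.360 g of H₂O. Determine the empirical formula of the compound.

CH2O

mol C = 0.879 g CO₂ ÷ 44.009 g/mol = 0.01997 mol
mol H = 2 × 0.360 g H₂O ÷ 18.015 g/mol = 0.03997 mol
mass O = 0.600 − (0.2399 + 0.04029) = 0.3198 g → mol O = 0.3198 ÷ 15.999 = 0.01999 mol
Divide by the smallest (0.01997 mol): C 1.000, H 2.001, O 1.001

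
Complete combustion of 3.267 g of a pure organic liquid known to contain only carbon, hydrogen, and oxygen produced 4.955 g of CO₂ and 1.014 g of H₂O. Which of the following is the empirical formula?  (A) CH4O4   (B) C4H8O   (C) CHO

mol C = 4.955 g CO₂ ÷ 44.009 g/mol = 0.11259 mol
mol H = 2 × 1.014 g H₂O ÷ 18.015 g/mol = 0.11257 mol
mass O = 3.267 − (1.3523 + 0.11347) = 1.8012 g → mol O = 1.8012 ÷ 15.999 = 0.11258 mol
Divide by the smallest (0.11257 mol): C 1.000, H 1.000, O 1.000

(C) CHO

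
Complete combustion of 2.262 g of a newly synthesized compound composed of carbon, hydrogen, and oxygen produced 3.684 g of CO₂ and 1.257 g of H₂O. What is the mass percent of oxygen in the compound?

49.33%

mol C = 3.684 g CO₂ ÷ 44.009 g/mol = 0.083710 mol
mol H = 2 × 1.257 g H₂O ÷ 18.015 g/mol = 0.13955 mol
mass O = 2.262 − (1.0054 + 0.14067) = 1.1159 g → mol O = 1.1159 ÷ 15.999 = 0.069748 mol
mass % O = 1.1159 g ÷ 2.262 g × 100%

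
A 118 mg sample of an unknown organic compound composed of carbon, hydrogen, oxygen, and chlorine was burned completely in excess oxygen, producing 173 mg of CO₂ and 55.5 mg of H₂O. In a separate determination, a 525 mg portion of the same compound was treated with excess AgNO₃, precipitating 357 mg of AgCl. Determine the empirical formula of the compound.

C7H11ClO5

mol C = 0.173 g CO₂ ÷ 44.009 g/mol = 0.003931 mol
mol H = 2 × 0.0555 g H₂O ÷ 18.015 g/mol = 0.006162 mol
From the AgCl data: mol Cl per gram of compound = (0.357 ÷ 143.318) ÷ 0.525 = 0.004745 mol/g, so in the 0.118 g combustion sample mol Cl = 0.0005599 mol
mass O = 0.118 − (0.04722 + 0.006211 + 0.01985) = 0.04473 g → mol O = 0.04473 ÷ 15.999 = 0.002796 mol
Divide by the smallest (0.0005599 mol): C 7.021, H 11.005, Cl 1.000, O 4.993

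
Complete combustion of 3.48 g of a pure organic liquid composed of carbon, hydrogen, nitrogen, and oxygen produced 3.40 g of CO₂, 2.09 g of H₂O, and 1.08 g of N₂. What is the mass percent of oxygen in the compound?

35.6%

mol C = 3.40 g CO₂ ÷ 44.009 g/mol = 0.07726 mol
mol H = 2 × 2.09 g H₂O ÷ 18.015 g/mol = 0.2320 mol
mol N = 2 × 1.08 g N₂ ÷ 28.014 g/mol = 0.07710 mol
mass O = 3.48 − (0.9279 + 0.2339 + 1.080) = 1.238 g → mol O = 1.238 ÷ 15.999 = 0.07739 mol
mass % O = 1.238 g ÷ 3.48 g × 100%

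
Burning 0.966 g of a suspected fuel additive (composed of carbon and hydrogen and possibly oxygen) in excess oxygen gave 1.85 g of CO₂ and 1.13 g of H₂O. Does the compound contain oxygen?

yes

mol C = 1.85 g CO₂ ÷ 44.009 g/mol = 0.04204 mol
mol H = 2 × 1.13 g H₂O ÷ 18.015 g/mol = 0.1255 mol
C and H account for only 0.6314 g of the 0.966 g sample; the remaining 0.3346 g must be oxygen.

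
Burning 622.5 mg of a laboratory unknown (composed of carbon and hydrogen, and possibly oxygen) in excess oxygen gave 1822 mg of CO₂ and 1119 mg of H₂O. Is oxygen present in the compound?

no

mol C = 1.822 g CO₂ ÷ 44.009 g/mol = 0.041401 mol
mol H = 2 × 1.119 g H₂O ÷ 18.015 g/mol = 0.12423 mol
C and H together account for 0.62249 g — essentially the entire 0.6225 g sample — so the compound contains no oxygen.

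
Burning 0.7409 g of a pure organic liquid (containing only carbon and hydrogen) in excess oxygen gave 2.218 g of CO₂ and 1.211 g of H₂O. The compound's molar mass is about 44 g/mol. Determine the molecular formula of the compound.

C3H8

mol C = 2.218 g CO₂ ÷ 44.009 g/mol = 0.050399 mol
mol H = 2 × 1.211 g H₂O ÷ 18.015 g/mol = 0.13444 mol
Divide by the smallest (0.050399 mol): C 1.000, H 2.668
Multiplying each by 3 gives whole numbers: C 3.00, H 8.00
Empirical formula: C3H8
Empirical-formula mass = 44.10 g/mol; 44 ÷ 44.10 ≈ 1, so the molecular formula is C3H8.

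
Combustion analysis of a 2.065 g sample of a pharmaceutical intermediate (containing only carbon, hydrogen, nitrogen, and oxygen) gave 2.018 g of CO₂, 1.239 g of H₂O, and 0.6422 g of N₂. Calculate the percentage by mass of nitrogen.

mol C = 2.018 g CO₂ ÷ 44.009 g/mol = 0.045854 mol
mol H = 2 × 1.239 g H₂O ÷ 18.015 g/mol = 0.13755 mol
mol N = 2 × 0.6422 g N₂ ÷ 28.014 g/mol = 0.045849 mol
mass O = 2.065 − (0.55076 + 0.13865 + 0.64220) = 0.73339 g → mol O = 0.73339 ÷ 15.999 = 0.045840 mol
mass % N = 0.64220 g ÷ 2.065 g × 100%

31.10%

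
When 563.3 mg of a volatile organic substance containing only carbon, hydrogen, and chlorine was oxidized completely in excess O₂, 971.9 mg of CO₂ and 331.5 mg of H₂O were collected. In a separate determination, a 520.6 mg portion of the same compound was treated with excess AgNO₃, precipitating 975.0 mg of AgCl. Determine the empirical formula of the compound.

mol C = 0.9719 g CO₂ ÷ 44.009 g/mol = 0.022084 mol
mol H = 2 × 0.3315 g H₂O ÷ 18.015 g/mol = 0.036803 mol
From the AgCl data: mol Cl per gram of compound = (0.9750 ÷ 143.318) ÷ 0.5206 = 0.013068 mol/g, so in the 0.5633 g combustion sample mol Cl = 0.0073610 mol
Divide by the smallest (0.0073610 mol): C 3.000, H 5.000, Cl 1.000

C3H5Cl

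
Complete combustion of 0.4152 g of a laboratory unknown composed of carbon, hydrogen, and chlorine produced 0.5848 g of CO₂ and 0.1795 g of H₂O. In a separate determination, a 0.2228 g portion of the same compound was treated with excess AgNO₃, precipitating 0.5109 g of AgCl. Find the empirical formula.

mol C = 0.5848 g CO₂ ÷ 44.009 g/mol = 0.013288 mol
mol H = 2 × 0.1795 g H₂O ÷ 18.015 g/mol = 0.019928 mol
From the AgCl data: mol Cl per gram of compound = (0.5109 ÷ 143.318) ÷ 0.2228 = 0.016000 mol/g, so in the 0.4152 g combustion sample mol Cl = 0.0066432 mol
Divide by the smallest (0.0066432 mol): C 2.000, H 3.000, Cl 1.000

C2H3Cl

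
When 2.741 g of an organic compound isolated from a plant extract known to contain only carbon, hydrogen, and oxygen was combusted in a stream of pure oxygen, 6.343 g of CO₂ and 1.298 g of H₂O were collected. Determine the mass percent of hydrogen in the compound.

5.30%

mol C = 6.343 g CO₂ ÷ 44.009 g/mol = 0.14413 mol
mol H = 2 × 1.298 g H₂O ÷ 18.015 g/mol = 0.14410 mol
mass O = 2.741 − (1.7311 + 0.14525) = 0.86460 g → mol O = 0.86460 ÷ 15.999 = 0.054041 mol
mass % H = 0.14525 g ÷ 2.741 g × 100%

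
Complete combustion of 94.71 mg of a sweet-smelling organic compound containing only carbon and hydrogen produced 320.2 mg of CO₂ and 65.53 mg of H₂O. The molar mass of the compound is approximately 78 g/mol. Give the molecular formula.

C6H6

mol C = 0.3202 g CO₂ ÷ 44.009 g/mol = 0.0072758 mol
mol H = 2 × 0.06553 g H₂O ÷ 18.015 g/mol = 0.0072750 mol
Divide by the smallest (0.0072750 mol): C 1.000, H 1.000
Empirical formula: CH
Empirical-formula mass = 13.02 g/mol; 78 ÷ 13.02 ≈ 6, so the molecular formula is C6H6.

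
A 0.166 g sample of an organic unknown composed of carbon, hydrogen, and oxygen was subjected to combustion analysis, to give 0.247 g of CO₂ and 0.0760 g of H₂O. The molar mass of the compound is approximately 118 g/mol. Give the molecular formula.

C4H6O4

mol C = 0.247 g CO₂ ÷ 44.009 g/mol = 0.005612 mol
mol H = 2 × 0.0760 g H₂O ÷ 18.015 g/mol = 0.008437 mol
mass O = 0.166 − (0.06741 + 0.008505) = 0.09008 g → mol O = 0.09008 ÷ 15.999 = 0.005631 mol
Divide by the smallest (0.005612 mol): C 1.000, H 1.503, O 1.003
Multiplying each by 2 gives whole numbers: C 2.00, H 3.01, O 2.01
Empirical formula: C2H3O2
Empirical-formula mass = 59.04 g/mol; 118 ÷ 59.04 ≈ 2, so the molecular formula is C4H6O4.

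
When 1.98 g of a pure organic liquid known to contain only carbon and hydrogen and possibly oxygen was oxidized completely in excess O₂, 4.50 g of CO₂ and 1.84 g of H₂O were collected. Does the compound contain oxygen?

yes

mol C = 4.50 g CO₂ ÷ 44.009 g/mol = 0.1023 mol
mol H = 2 × 1.84 g H₂O ÷ 18.015 g/mol = 0.2043 mol
C and H account for only 1.434 g of the 1.98 g sample; the remaining 0.5459 g must be oxygen.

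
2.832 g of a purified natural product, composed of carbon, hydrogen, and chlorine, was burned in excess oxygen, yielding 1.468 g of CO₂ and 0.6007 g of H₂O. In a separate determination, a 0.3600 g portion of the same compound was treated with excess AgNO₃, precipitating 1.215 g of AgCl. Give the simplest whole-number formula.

mol C = 1.468 g CO₂ ÷ 44.009 g/mol = 0.033357 mol
mol H = 2 × 0.6007 g H₂O ÷ 18.015 g/mol = 0.066689 mol
From the AgCl data: mol Cl per gram of compound = (1.215 ÷ 143.318) ÷ 0.3600 = 0.023549 mol/g, so in the 2.832 g combustion sample mol Cl = 0.066691 mol
Divide by the smallest (0.033357 mol): C 1.000, H 1.999, Cl 1.999

CH2Cl2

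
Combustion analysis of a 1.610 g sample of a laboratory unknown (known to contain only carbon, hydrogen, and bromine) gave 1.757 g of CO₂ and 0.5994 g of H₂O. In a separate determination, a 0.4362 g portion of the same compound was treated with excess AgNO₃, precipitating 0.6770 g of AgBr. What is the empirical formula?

mol C = 1.757 g CO₂ ÷ 44.009 g/mol = 0.039924 mol
mol H = 2 × 0.5994 g H₂O ÷ 18.015 g/mol = 0.066545 mol
From the AgBr data: mol Br per gram of compound = (0.6770 ÷ 187.772) ÷ 0.4362 = 0.0082656 mol/g, so in the 1.610 g combustion sample mol Br = 0.013308 mol
Divide by the smallest (0.013308 mol): C 3.000, H 5.001, Br 1.000

C3H5Br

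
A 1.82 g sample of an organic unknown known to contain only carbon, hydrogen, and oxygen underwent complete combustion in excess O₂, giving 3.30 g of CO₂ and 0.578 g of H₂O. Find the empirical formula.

C7H6O5

mol C = 3.30 g CO₂ ÷ 44.009 g/mol = 0.07498 mol
mol H = 2 × 0.578 g H₂O ÷ 18.015 g/mol = 0.06417 mol
mass O = 1.82 − (0.9006 + 0.06468) = 0.8547 g → mol O = 0.8547 ÷ 15.999 = 0.05342 mol
Divide by the smallest (0.05342 mol): C 1.404, H 1.201, O 1.000
Multiplying each by 5 gives whole numbers: C 7.02, H 6.01, O 5.00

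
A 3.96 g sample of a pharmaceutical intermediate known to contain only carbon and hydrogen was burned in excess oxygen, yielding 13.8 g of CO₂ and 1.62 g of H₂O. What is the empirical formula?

C7H4

mol C = 13.8 g CO₂ ÷ 44.009 g/mol = 0.3136 mol
mol H = 2 × 1.62 g H₂O ÷ 18.015 g/mol = 0.1799 mol
Divide by the smallest (0.1799 mol): C 1.744, H 1.000
Multiplying each by 4 gives whole numbers: C 6.97, H 4.00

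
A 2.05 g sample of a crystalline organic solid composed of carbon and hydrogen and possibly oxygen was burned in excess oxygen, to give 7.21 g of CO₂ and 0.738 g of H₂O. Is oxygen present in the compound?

no

mol C = 7.21 g CO₂ ÷ 44.009 g/mol = 0.1638 mol
mol H = 2 × 0.738 g H₂O ÷ 18.015 g/mol = 0.08193 mol
C and H together account for 2.050 g — essentially the entire 2.05 g sample — so the compound contains no oxygen.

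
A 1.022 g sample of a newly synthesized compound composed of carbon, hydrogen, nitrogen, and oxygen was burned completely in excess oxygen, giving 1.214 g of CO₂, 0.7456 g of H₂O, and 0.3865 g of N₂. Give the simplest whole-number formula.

C2H6N2O

mol C = 1.214 g CO₂ ÷ 44.009 g/mol = 0.027585 mol
mol H = 2 × 0.7456 g H₂O ÷ 18.015 g/mol = 0.082775 mol
mol N = 2 × 0.3865 g N₂ ÷ 28.014 g/mol = 0.027593 mol
mass O = 1.022 − (0.33133 + 0.083438 + 0.38650) = 0.22074 g → mol O = 0.22074 ÷ 15.999 = 0.013797 mol
Divide by the smallest (0.013797 mol): C 1.999, H 6.000, N 2.000, O 1.000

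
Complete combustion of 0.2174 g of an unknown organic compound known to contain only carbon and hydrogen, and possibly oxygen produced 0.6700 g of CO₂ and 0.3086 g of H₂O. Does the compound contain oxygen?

mol C = 0.6700 g CO₂ ÷ 44.009 g/mol = 0.015224 mol
mol H = 2 × 0.3086 g H₂O ÷ 18.015 g/mol = 0.034260 mol
C and H together account for 0.21739 g — essentially the entire 0.2174 g sample — so the compound contains no oxygen.

no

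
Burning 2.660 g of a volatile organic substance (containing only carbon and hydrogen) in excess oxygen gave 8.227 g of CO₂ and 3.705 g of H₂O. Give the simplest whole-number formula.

mol C = 8.227 g CO₂ ÷ 44.009 g/mol = 0.18694 mol
mol H = 2 × 3.705 g H₂O ÷ 18.015 g/mol = 0.41132 mol
Divide by the smallest (0.18694 mol): C 1.000, H 2.200
Multiplying each by 5 gives whole numbers: C 5.00, H 11.00

C5H11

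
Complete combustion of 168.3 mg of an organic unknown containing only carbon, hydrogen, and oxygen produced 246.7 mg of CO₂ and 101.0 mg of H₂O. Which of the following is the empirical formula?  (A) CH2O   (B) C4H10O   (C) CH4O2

(A) CH2O

mol C = 0.2467 g CO₂ ÷ 44.009 g/mol = 0.0056057 mol
mol H = 2 × 0.1010 g H₂O ÷ 18.015 g/mol = 0.011213 mol
mass O = 0.1683 − (0.067330 + 0.011303) = 0.089668 g → mol O = 0.089668 ÷ 15.999 = 0.0056046 mol
Divide by the smallest (0.0056046 mol): C 1.000, H 2.001, O 1.000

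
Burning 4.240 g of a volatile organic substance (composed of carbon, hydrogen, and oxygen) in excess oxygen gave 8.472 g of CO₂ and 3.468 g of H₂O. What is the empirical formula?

C2H4O

mol C = 8.472 g CO₂ ÷ 44.009 g/mol = 0.19251 mol
mol H = 2 × 3.468 g H₂O ÷ 18.015 g/mol = 0.38501 mol
mass O = 4.240 − (2.3122 + 0.38809) = 1.5397 g → mol O = 1.5397 ÷ 15.999 = 0.096238 mol
Divide by the smallest (0.096238 mol): C 2.000, H 4.001, O 1.000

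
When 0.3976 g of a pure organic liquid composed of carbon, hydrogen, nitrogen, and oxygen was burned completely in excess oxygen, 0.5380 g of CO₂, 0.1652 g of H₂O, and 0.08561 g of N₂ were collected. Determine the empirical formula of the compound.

mol C = 0.5380 g CO₂ ÷ 44.009 g/mol = 0.012225 mol
mol H = 2 × 0.1652 g H₂O ÷ 18.015 g/mol = 0.018340 mol
mol N = 2 × 0.08561 g N₂ ÷ 28.014 g/mol = 0.0061119 mol
mass O = 0.3976 − (0.14683 + 0.018487 + 0.085610) = 0.14667 g → mol O = 0.14667 ÷ 15.999 = 0.0091675 mol
Divide by the smallest (0.0061119 mol): C 2.000, H 3.001, N 1.000, O 1.500
Multiplying each by 2 gives whole numbers: C 4.00, H 6.00, N 2.00, O 3.00

C4H6N2O3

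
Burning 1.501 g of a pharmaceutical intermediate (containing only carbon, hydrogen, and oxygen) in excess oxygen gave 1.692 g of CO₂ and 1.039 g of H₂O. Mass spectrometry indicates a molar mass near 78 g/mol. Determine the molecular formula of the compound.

mol C = 1.692 g CO₂ ÷ 44.009 g/mol = 0.038447 mol
mol H = 2 × 1.039 g H₂O ÷ 18.015 g/mol = 0.11535 mol
mass O = 1.501 − (0.46178 + 0.11627) = 0.92295 g → mol O = 0.92295 ÷ 15.999 = 0.057688 mol
Divide by the smallest (0.038447 mol): C 1.000, H 3.000, O 1.500
Multiplying each by 2 gives whole numbers: C 2.00, H 6.00, O 3.00
Empirical formula: C2H6O3
Empirical-formula mass = 78.07 g/mol; 78 ÷ 78.07 ≈ 1, so the molecular formula is C2H6O3.

C2H6O3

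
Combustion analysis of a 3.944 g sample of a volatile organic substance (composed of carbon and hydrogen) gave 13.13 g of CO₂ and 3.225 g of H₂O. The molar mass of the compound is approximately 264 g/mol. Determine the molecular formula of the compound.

C20H24

mol C = 13.13 g CO₂ ÷ 44.009 g/mol = 0.29835 mol
mol H = 2 × 3.225 g H₂O ÷ 18.015 g/mol = 0.35803 mol
Divide by the smallest (0.29835 mol): C 1.000, H 1.200
Multiplying each by 5 gives whole numbers: C 5.00, H 6.00
Empirical formula: C5H6
Empirical-formula mass = 66.10 g/mol; 264 ÷ 66.10 ≈ 4, so the molecular formula is C20H24.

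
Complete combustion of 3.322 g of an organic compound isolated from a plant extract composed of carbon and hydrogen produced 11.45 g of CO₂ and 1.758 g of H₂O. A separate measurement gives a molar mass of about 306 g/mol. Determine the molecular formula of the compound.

C24H18

mol C = 11.45 g CO₂ ÷ 44.009 g/mol = 0.26017 mol
mol H = 2 × 1.758 g H₂O ÷ 18.015 g/mol = 0.19517 mol
Divide by the smallest (0.19517 mol): C 1.333, H 1.000
Multiplying each by 3 gives whole numbers: C 4.00, H 3.00
Empirical formula: C4H3
Empirical-formula mass = 51.07 g/mol; 306 ÷ 51.07 ≈ 6, so the molecular formula is C24H18.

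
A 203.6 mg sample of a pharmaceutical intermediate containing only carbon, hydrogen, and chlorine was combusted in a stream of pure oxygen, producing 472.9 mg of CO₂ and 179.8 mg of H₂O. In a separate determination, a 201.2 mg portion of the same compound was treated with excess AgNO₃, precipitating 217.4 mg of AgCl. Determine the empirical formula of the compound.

mol C = 0.4729 g CO₂ ÷ 44.009 g/mol = 0.010746 mol
mol H = 2 × 0.1798 g H₂O ÷ 18.015 g/mol = 0.019961 mol
From the AgCl data: mol Cl per gram of compound = (0.2174 ÷ 143.318) ÷ 0.2012 = 0.0075393 mol/g, so in the 0.2036 g combustion sample mol Cl = 0.0015350 mol
Divide by the smallest (0.0015350 mol): C 7.000, H 13.004, Cl 1.000

C7H13Cl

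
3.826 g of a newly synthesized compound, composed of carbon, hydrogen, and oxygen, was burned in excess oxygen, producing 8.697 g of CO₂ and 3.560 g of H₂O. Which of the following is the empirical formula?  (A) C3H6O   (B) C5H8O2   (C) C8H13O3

(A) C3H6O

mol C = 8.697 g CO₂ ÷ 44.009 g/mol = 0.19762 mol
mol H = 2 × 3.560 g H₂O ÷ 18.015 g/mol = 0.39523 mol
mass O = 3.826 − (2.3736 + 0.39839) = 1.0540 g → mol O = 1.0540 ÷ 15.999 = 0.065880 mol
Divide by the smallest (0.065880 mol): C 3.000, H 5.999, O 1.000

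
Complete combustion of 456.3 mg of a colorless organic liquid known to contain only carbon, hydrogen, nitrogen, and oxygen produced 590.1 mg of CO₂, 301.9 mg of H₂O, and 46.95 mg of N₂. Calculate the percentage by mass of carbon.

35.29%

mol C = 0.5901 g CO₂ ÷ 44.009 g/mol = 0.013409 mol
mol H = 2 × 0.3019 g H₂O ÷ 18.015 g/mol = 0.033517 mol
mol N = 2 × 0.04695 g N₂ ÷ 28.014 g/mol = 0.0033519 mol
mass O = 0.4563 − (0.16105 + 0.033785 + 0.046950) = 0.21451 g → mol O = 0.21451 ÷ 15.999 = 0.013408 mol
mass % C = 0.16105 g ÷ 0.4563 g × 100%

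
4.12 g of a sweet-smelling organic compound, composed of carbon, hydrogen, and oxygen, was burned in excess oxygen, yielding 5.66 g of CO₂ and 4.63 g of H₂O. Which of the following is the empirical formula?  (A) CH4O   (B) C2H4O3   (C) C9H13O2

(A) CH4O

mol C = 5.66 g CO₂ ÷ 44.009 g/mol = 0.1286 mol
mol H = 2 × 4.63 g H₂O ÷ 18.015 g/mol = 0.5140 mol
mass O = 4.12 − (1.545 + 0.5181) = 2.057 g → mol O = 2.057 ÷ 15.999 = 0.1286 mol
Divide by the smallest (0.1286 mol): C 1.000, H 3.998, O 1.000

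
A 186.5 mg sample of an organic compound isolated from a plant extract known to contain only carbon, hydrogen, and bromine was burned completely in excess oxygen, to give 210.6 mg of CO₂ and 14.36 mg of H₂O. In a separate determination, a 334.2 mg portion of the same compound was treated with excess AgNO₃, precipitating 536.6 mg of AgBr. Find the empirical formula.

mol C = 0.2106 g CO₂ ÷ 44.009 g/mol = 0.0047854 mol
mol H = 2 × 0.01436 g H₂O ÷ 18.015 g/mol = 0.0015942 mol
From the AgBr data: mol Br per gram of compound = (0.5366 ÷ 187.772) ÷ 0.3342 = 0.0085509 mol/g, so in the 0.1865 g combustion sample mol Br = 0.0015947 mol
Divide by the smallest (0.0015942 mol): C 3.002, H 1.000, Br 1.000

C3HBr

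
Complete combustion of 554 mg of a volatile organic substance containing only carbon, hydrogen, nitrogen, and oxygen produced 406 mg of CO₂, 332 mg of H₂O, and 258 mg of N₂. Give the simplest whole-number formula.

mol C = 0.406 g CO₂ ÷ 44.009 g/mol = 0.009225 mol
mol H = 2 × 0.332 g H₂O ÷ 18.015 g/mol = 0.03686 mol
mol N = 2 × 0.258 g N₂ ÷ 28.014 g/mol = 0.01842 mol
mass O = 0.554 − (0.1108 + 0.03715 + 0.2580) = 0.1480 g → mol O = 0.1480 ÷ 15.999 = 0.009253 mol
Divide by the smallest (0.009225 mol): C 1.000, H 3.995, N 1.997, O 1.003

CH4N2O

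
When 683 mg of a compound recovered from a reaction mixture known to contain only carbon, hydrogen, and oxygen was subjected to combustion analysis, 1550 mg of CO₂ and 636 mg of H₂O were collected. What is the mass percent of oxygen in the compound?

mol C = 1.55 g CO₂ ÷ 44.009 g/mol = 0.03522 mol
mol H = 2 × 0.636 g H₂O ÷ 18.015 g/mol = 0.07061 mol
mass O = 0.683 − (0.4230 + 0.07117) = 0.1888 g → mol O = 0.1888 ÷ 15.999 = 0.01180 mol
mass % O = 0.1888 g ÷ 0.683 g × 100%

27.6%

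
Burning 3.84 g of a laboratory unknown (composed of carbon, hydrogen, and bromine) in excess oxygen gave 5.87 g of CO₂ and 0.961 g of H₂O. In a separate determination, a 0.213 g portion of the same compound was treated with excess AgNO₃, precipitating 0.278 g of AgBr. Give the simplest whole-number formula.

mol C = 5.87 g CO₂ ÷ 44.009 g/mol = 0.1334 mol
mol H = 2 × 0.961 g H₂O ÷ 18.015 g/mol = 0.1067 mol
From the AgBr data: mol Br per gram of compound = (0.278 ÷ 187.772) ÷ 0.213 = 0.006951 mol/g, so in the 3.84 g combustion sample mol Br = 0.02669 mol
Divide by the smallest (0.02669 mol): C 4.997, H 3.997, Br 1.000

C5H4Br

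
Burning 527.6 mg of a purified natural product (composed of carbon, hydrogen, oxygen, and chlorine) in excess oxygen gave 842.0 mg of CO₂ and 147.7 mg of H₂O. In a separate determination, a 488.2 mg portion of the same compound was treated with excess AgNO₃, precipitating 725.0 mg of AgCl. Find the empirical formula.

C7H6Cl2O2

mol C = 0.8420 g CO₂ ÷ 44.009 g/mol = 0.019132 mol
mol H = 2 × 0.1477 g H₂O ÷ 18.015 g/mol = 0.016397 mol
From the AgCl data: mol Cl per gram of compound = (0.7250 ÷ 143.318) ÷ 0.4882 = 0.010362 mol/g, so in the 0.5276 g combustion sample mol Cl = 0.0054669 mol
mass O = 0.5276 − (0.22980 + 0.016529 + 0.19380) = 0.087469 g → mol O = 0.087469 ÷ 15.999 = 0.0054671 mol
Divide by the smallest (0.0054669 mol): C 3.500, H 2.999, Cl 1.000, O 1.000
Multiplying each by 2 gives whole numbers: C 7.00, H 6.00, Cl 2.00, O 2.00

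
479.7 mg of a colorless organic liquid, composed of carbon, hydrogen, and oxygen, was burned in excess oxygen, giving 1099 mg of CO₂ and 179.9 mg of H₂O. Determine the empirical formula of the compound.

C5H4O2

mol C = 1.099 g CO₂ ÷ 44.009 g/mol = 0.024972 mol
mol H = 2 × 0.1799 g H₂O ÷ 18.015 g/mol = 0.019972 mol
mass O = 0.4797 − (0.29994 + 0.020132) = 0.15963 g → mol O = 0.15963 ÷ 15.999 = 0.0099773 mol
Divide by the smallest (0.0099773 mol): C 2.503, H 2.002, O 1.000
Multiplying each by 2 gives whole numbers: C 5.01, H 4.00, O 2.00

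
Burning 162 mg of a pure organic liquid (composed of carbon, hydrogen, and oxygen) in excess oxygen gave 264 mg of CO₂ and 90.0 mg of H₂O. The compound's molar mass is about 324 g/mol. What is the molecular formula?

mol C = 0.264 g CO₂ ÷ 44.009 g/mol = 0.005999 mol
mol H = 2 × 0.0900 g H₂O ÷ 18.015 g/mol = 0.009992 mol
mass O = 0.162 − (0.07205 + 0.01007) = 0.07988 g → mol O = 0.07988 ÷ 15.999 = 0.004993 mol
Divide by the smallest (0.004993 mol): C 1.202, H 2.001, O 1.000
Multiplying each by 5 gives whole numbers: C 6.01, H 10.01, O 5.00
Empirical formula: C6H10O5
Empirical-formula mass = 162.14 g/mol; 324 ÷ 162.14 ≈ 2, so the molecular formula is C12H20O10.

C12H20O10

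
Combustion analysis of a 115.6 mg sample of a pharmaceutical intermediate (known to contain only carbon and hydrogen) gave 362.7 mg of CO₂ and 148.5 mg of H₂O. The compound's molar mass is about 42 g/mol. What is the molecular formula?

C3H6

mol C = 0.3627 g CO₂ ÷ 44.009 g/mol = 0.0082415 mol
mol H = 2 × 0.1485 g H₂O ÷ 18.015 g/mol = 0.016486 mol
Divide by the smallest (0.0082415 mol): C 1.000, H 2.000
Empirical formula: CH2
Empirical-formula mass = 14.03 g/mol; 42 ÷ 14.03 ≈ 3, so the molecular formula is C3H6.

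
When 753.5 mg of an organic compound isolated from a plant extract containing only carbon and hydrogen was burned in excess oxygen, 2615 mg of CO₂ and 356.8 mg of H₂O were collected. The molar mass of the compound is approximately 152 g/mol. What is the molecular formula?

C12H8

mol C = 2.615 g CO₂ ÷ 44.009 g/mol = 0.059420 mol
mol H = 2 × 0.3568 g H₂O ÷ 18.015 g/mol = 0.039611 mol
Divide by the smallest (0.039611 mol): C 1.500, H 1.000
Multiplying each by 2 gives whole numbers: C 3.00, H 2.00
Empirical formula: C3H2
Empirical-formula mass = 38.05 g/mol; 152 ÷ 38.05 ≈ 4, so the molecular formula is C12H8.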